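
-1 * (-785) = 785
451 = 451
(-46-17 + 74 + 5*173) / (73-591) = -1.69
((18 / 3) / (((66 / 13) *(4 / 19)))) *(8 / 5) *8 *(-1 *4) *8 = -126464 / 55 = -2299.35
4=4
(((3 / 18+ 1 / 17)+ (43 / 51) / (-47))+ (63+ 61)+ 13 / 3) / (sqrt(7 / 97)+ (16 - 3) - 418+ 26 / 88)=-23416635039050 / 73726071711597 - 596505800*sqrt(679) / 73726071711597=-0.32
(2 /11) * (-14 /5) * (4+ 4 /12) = -364 /165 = -2.21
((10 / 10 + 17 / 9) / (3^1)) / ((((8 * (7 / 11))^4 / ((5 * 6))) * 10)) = 190333 / 44255232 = 0.00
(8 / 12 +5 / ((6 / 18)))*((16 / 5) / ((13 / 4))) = 3008 / 195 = 15.43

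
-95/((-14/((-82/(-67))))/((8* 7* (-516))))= -16078560/67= -239978.51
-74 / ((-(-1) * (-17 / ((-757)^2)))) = 42405626 / 17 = 2494448.59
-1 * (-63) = 63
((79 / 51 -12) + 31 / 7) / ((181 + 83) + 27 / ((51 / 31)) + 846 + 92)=-2150 / 434973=-0.00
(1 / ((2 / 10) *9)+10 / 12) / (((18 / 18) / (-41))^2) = 42025 / 18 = 2334.72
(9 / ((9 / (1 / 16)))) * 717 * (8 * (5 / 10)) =717 / 4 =179.25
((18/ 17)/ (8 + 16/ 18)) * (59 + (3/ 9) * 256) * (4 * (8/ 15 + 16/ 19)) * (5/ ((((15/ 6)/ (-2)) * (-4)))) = 763812/ 8075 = 94.59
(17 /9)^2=289 /81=3.57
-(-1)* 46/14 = 23/7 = 3.29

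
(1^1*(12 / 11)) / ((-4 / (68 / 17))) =-12 / 11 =-1.09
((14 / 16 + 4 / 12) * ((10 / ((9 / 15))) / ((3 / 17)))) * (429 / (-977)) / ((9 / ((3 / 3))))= -1762475 / 316548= -5.57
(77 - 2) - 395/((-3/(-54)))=-7035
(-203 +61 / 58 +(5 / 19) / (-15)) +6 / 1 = -195.97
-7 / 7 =-1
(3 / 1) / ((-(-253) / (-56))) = -168 / 253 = -0.66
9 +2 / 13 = 119 / 13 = 9.15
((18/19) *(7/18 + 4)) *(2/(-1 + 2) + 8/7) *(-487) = -846406/133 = -6363.95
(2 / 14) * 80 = 11.43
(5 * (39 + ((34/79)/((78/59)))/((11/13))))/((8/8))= 513380/2607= 196.92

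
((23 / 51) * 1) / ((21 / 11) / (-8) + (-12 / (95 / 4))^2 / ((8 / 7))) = -18266600 / 617967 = -29.56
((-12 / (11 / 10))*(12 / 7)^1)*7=-1440 / 11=-130.91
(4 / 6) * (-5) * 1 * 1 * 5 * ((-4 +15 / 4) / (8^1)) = 25 / 48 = 0.52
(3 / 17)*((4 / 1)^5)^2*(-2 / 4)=-92521.41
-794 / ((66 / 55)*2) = -1985 / 6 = -330.83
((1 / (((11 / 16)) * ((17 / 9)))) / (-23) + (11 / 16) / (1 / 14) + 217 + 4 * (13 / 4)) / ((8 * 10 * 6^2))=183197 / 2202112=0.08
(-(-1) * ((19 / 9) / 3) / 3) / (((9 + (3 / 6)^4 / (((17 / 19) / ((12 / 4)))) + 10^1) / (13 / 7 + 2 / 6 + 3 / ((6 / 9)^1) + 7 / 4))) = 48212 / 467775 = 0.10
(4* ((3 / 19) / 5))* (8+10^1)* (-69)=-14904 / 95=-156.88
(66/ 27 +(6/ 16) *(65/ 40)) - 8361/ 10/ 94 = -790619/ 135360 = -5.84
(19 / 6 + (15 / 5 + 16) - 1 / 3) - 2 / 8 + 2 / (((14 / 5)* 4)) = 21.76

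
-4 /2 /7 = -2 /7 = -0.29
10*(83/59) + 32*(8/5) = 19254/295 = 65.27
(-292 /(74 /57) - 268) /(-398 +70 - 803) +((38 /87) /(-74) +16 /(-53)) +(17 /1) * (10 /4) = 63029559 /1478594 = 42.63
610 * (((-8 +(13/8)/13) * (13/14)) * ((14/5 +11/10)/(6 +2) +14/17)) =-12725271/2176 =-5848.01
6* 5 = 30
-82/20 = -4.10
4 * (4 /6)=8 /3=2.67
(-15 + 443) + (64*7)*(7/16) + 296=920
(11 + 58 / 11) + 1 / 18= 3233 / 198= 16.33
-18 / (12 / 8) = -12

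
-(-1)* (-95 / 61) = -95 / 61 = -1.56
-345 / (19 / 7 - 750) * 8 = 19320 / 5231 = 3.69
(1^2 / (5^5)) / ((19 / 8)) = 8 / 59375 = 0.00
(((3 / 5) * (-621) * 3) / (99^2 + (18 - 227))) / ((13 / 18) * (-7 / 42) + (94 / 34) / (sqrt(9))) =-2565351 / 17637290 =-0.15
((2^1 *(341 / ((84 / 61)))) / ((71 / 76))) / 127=790438 / 189357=4.17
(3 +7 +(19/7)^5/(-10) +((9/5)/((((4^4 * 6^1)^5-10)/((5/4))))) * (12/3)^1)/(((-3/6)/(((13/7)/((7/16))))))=707252446487144203110816/17602824830965409765345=40.18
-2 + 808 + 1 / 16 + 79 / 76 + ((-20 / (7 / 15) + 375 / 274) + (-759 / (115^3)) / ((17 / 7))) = 250908995384309 / 327722906000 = 765.61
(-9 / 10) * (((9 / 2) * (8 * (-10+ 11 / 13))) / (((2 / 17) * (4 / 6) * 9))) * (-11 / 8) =-577.72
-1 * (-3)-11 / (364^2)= 397477 / 132496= 3.00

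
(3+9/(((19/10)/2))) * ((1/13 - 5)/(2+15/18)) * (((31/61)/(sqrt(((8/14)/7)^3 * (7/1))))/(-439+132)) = 17280144 * sqrt(7)/78634673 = 0.58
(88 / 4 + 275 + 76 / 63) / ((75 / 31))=582397 / 4725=123.26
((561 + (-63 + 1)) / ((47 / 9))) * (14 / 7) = 8982 / 47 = 191.11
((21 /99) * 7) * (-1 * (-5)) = 245 /33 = 7.42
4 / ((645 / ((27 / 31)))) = 36 / 6665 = 0.01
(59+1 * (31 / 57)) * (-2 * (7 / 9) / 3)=-47516 / 1539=-30.87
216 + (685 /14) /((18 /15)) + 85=28709 /84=341.77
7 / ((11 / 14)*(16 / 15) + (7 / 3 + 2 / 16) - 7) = -1.89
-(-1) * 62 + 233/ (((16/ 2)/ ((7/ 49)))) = 3705/ 56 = 66.16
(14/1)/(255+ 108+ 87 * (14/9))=0.03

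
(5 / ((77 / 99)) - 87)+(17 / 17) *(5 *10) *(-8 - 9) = -6514 / 7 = -930.57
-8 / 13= -0.62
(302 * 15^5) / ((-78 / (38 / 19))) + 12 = -76443594 / 13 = -5880276.46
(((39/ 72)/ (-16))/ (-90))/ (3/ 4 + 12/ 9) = 13/ 72000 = 0.00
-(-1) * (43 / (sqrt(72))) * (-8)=-86 * sqrt(2) / 3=-40.54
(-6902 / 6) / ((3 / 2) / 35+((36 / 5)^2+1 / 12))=-2415700 / 109129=-22.14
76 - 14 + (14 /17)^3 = 307350 /4913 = 62.56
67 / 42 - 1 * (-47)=2041 / 42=48.60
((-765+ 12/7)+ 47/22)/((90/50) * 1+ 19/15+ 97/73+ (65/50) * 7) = -25670523/455147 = -56.40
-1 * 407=-407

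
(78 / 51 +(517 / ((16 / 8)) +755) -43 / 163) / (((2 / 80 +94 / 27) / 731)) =130585355820 / 617281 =211549.29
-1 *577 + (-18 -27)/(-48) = -9217/16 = -576.06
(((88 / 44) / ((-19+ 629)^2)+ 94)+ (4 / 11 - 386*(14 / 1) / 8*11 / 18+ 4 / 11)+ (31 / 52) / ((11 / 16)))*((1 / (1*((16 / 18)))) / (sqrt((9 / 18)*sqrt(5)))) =-151910101501*sqrt(2)*5^(3 / 4) / 2128412000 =-337.50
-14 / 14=-1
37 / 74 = 1 / 2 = 0.50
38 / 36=1.06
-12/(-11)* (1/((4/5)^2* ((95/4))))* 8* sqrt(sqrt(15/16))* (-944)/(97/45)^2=-114696000* 15^(1/4)/1966481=-114.78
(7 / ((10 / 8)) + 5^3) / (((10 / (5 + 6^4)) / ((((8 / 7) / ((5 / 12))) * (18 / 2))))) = 367006896 / 875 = 419436.45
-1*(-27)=27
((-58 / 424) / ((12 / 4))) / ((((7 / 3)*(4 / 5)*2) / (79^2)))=-904945 / 11872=-76.23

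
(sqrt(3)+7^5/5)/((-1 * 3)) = -16807/15 - sqrt(3)/3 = -1121.04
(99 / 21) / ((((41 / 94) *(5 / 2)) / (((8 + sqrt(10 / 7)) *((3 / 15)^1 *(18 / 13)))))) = 11.01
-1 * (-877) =877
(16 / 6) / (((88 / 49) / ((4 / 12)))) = 49 / 99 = 0.49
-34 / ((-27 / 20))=680 / 27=25.19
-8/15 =-0.53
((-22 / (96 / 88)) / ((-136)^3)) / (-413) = -121 / 6233299968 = -0.00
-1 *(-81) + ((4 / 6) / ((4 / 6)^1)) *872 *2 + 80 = 1905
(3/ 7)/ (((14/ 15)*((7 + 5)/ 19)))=0.73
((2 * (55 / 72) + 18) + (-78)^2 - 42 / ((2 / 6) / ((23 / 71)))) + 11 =15524405 / 2556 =6073.71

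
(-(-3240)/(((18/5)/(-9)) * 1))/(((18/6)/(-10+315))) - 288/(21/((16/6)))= -5764756/7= -823536.57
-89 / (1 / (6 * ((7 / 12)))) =-623 / 2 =-311.50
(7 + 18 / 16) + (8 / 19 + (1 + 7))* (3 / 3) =2515 / 152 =16.55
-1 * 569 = -569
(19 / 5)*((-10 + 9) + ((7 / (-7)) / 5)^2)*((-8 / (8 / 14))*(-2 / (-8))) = 1596 / 125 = 12.77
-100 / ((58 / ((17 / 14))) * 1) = -425 / 203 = -2.09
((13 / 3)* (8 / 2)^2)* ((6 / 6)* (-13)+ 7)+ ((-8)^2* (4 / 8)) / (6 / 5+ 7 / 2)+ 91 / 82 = -1572747 / 3854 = -408.08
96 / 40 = 2.40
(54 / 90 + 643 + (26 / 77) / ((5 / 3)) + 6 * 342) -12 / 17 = 17639408 / 6545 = 2695.10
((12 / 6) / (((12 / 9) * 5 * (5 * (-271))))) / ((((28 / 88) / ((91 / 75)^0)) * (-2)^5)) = 33 / 1517600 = 0.00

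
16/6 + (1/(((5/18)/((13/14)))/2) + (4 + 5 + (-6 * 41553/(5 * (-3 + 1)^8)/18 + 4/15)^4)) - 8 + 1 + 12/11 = 207964665835474474637/16742319390720000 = 12421.50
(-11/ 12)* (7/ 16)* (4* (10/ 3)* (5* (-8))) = 1925/ 9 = 213.89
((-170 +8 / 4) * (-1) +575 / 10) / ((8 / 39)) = 17589 / 16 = 1099.31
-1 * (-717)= 717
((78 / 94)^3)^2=3518743761 / 10779215329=0.33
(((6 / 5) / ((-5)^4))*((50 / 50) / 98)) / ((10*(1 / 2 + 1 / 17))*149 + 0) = 51 / 2167484375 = 0.00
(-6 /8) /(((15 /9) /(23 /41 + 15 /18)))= -1029 /1640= -0.63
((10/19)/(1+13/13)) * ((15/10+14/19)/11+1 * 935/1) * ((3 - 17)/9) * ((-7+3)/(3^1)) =510.44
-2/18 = -1/9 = -0.11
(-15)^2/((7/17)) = 3825/7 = 546.43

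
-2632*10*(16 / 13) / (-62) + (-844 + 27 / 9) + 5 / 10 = -256323 / 806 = -318.02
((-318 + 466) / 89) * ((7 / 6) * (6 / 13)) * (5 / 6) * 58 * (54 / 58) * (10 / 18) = 25900 / 1157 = 22.39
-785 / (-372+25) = 785 / 347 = 2.26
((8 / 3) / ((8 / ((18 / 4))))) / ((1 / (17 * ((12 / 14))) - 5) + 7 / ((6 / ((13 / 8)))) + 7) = 1224 / 3235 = 0.38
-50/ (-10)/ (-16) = -5/ 16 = -0.31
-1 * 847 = -847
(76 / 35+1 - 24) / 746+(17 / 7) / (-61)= -107879 / 1592710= -0.07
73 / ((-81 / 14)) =-1022 / 81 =-12.62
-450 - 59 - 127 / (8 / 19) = -6485 / 8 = -810.62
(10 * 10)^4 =100000000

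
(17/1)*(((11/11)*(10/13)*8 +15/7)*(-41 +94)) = 7475.33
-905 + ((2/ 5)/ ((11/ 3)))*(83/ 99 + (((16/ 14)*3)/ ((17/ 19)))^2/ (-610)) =-7093757509609/ 7839175575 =-904.91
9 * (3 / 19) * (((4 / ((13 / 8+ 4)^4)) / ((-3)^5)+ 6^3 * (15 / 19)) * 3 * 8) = 25828030109632 / 4440976875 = 5815.84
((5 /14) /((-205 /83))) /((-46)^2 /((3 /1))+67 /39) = -3237 /15828050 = -0.00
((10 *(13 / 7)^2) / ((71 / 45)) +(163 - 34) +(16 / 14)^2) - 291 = -138.83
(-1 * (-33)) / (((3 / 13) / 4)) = 572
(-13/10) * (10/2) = -13/2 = -6.50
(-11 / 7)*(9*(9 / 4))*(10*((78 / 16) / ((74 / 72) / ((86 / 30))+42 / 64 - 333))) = 815022 / 174419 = 4.67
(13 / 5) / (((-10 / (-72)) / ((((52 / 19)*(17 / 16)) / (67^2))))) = 25857 / 2132275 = 0.01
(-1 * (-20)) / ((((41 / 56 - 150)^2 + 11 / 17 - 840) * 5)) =213248 / 1143091393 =0.00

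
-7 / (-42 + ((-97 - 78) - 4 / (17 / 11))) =119 / 3733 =0.03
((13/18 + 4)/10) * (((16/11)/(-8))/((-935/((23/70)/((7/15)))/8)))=46/88935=0.00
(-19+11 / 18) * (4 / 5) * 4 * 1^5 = -2648 / 45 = -58.84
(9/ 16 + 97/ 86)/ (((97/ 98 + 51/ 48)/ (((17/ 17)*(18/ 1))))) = 1025766/ 69187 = 14.83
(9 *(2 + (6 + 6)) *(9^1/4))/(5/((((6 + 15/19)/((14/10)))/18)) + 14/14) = 24381/1682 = 14.50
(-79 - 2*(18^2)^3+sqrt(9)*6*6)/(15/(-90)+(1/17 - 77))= 6938490738/7865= 882198.44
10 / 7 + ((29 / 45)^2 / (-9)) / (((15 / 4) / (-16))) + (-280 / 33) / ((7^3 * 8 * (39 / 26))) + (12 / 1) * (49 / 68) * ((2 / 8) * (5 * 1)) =124567624123 / 10019740500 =12.43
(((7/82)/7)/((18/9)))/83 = 1/13612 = 0.00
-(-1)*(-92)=-92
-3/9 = -1/3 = -0.33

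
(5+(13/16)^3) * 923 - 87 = 20574519/4096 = 5023.08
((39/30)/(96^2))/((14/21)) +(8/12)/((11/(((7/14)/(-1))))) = -6779/225280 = -0.03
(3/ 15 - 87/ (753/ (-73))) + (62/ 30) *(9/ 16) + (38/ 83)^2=1384192711/ 138331120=10.01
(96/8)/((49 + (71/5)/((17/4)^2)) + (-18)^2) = 17340/540121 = 0.03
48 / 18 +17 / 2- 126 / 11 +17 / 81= -139 / 1782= -0.08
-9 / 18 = -1 / 2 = -0.50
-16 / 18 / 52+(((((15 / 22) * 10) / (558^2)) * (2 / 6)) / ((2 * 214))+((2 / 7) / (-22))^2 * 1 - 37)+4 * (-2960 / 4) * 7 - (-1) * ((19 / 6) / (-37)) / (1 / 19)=-7889285174246283781 / 380048211951408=-20758.64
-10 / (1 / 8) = -80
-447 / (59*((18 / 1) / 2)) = -149 / 177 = -0.84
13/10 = 1.30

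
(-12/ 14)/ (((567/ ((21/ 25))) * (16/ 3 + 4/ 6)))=-1/ 4725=-0.00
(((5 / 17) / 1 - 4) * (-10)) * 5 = 3150 / 17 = 185.29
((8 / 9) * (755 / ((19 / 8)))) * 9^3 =3913920 / 19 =205995.79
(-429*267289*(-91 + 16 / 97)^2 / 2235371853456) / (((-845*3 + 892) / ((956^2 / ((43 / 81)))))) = 508492536373093979421 / 1146553341186662801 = 443.50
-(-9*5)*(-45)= -2025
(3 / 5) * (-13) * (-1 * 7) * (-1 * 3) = -819 / 5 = -163.80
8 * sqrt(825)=40 * sqrt(33)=229.78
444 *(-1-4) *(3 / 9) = -740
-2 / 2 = -1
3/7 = 0.43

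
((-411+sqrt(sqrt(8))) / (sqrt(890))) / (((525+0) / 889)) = 127 * sqrt(890) * (-411+2^(3 / 4)) / 66750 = -23.23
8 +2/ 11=8.18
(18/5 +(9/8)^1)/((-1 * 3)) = -63/40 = -1.58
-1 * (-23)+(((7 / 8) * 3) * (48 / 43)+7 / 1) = 1416 / 43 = 32.93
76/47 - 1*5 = -3.38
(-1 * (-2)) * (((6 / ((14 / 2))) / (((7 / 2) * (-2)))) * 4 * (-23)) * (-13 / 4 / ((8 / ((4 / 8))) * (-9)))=299 / 588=0.51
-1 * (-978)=978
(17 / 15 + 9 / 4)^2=41209 / 3600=11.45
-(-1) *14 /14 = 1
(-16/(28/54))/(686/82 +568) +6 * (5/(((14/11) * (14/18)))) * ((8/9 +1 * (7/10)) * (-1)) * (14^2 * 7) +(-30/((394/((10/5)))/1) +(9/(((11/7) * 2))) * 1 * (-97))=-15854381504337/238972426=-66343.98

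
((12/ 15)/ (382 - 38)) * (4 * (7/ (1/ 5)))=14/ 43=0.33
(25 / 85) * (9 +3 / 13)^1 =600 / 221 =2.71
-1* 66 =-66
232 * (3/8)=87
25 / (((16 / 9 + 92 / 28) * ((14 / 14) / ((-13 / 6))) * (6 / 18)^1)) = -20475 / 638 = -32.09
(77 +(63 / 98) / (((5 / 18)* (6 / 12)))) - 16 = 2297 / 35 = 65.63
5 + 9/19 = 104/19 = 5.47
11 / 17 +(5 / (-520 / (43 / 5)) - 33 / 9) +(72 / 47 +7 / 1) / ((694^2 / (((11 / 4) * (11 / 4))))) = -3724649183917 / 1200660751680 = -3.10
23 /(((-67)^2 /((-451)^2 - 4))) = 4678131 /4489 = 1042.13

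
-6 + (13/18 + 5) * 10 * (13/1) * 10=66896/9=7432.89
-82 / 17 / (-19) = 82 / 323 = 0.25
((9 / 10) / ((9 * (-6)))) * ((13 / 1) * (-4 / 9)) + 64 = 8653 / 135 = 64.10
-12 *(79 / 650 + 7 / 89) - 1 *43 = -1313261 / 28925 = -45.40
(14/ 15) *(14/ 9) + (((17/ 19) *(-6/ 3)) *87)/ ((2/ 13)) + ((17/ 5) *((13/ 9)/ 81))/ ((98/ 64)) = -685795423/ 678699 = -1010.46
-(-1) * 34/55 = 34/55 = 0.62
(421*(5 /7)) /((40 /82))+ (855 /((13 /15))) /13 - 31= 3129517 /4732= 661.35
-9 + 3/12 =-35/4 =-8.75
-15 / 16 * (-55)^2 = -45375 / 16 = -2835.94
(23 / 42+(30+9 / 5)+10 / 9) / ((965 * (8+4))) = 21079 / 7295400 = 0.00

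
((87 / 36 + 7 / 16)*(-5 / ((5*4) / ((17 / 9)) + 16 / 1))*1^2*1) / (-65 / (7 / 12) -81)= 81515 / 29224512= 0.00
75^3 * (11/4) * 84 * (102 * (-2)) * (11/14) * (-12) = 187444125000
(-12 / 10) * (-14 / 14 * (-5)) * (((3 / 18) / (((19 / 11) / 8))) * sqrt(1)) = -88 / 19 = -4.63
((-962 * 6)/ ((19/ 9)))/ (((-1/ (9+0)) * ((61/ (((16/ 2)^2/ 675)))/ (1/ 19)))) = 1108224/ 550525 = 2.01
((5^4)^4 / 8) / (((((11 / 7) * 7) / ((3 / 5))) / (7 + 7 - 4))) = 457763671875 / 44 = 10403719815.34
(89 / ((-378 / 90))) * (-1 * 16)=7120 / 21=339.05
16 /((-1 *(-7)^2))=-16 /49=-0.33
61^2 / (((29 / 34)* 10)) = 63257 / 145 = 436.26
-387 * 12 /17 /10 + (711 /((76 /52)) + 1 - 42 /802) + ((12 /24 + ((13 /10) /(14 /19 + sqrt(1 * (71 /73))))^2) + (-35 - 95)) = 3384884424810731 /9826145824300 - 3504949 * sqrt(5183) /18966025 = 331.17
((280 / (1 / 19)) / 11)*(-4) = -21280 / 11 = -1934.55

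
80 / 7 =11.43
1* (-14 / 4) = -7 / 2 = -3.50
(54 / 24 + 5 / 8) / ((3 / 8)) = 7.67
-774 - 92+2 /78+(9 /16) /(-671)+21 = -353794495 /418704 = -844.98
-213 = -213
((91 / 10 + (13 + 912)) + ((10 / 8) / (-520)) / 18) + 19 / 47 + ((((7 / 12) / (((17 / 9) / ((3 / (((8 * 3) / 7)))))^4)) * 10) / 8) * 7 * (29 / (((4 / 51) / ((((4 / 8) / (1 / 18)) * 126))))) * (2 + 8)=8732622716804929381 / 8852795228160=986425.47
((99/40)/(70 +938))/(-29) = -11/129920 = -0.00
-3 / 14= -0.21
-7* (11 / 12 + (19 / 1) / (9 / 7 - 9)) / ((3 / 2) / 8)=4676 / 81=57.73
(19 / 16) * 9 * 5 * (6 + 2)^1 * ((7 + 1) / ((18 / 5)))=950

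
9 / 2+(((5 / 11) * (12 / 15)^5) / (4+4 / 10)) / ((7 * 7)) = 6671149 / 1482250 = 4.50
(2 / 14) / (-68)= -0.00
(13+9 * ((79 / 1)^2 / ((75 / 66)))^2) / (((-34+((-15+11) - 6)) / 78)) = -6616995877479 / 13750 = -481236063.82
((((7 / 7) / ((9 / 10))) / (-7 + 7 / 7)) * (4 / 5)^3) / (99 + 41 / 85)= -136 / 142695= -0.00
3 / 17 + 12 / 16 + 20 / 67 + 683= 684.22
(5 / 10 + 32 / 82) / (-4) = -73 / 328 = -0.22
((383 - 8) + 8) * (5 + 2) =2681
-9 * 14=-126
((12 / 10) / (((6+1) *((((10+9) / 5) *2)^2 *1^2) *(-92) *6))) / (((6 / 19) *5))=-1 / 293664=-0.00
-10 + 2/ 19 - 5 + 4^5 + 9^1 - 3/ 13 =251415/ 247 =1017.87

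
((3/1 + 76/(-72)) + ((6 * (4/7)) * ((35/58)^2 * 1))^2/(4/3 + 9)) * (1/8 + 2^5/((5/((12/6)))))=85505067109/3157302384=27.08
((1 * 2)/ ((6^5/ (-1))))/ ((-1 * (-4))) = -1/ 15552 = -0.00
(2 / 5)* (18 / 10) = 18 / 25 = 0.72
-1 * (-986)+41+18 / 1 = 1045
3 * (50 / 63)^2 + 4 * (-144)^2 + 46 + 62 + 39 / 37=83054.94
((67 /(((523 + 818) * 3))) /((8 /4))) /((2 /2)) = 67 /8046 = 0.01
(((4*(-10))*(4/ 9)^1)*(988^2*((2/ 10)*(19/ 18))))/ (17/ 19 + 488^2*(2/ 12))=-5638207744/ 61085313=-92.30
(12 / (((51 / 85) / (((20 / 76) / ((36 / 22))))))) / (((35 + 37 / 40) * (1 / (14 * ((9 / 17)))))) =308000 / 464151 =0.66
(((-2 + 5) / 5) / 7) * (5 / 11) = 3 / 77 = 0.04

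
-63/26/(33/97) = -2037/286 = -7.12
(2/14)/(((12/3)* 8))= 1/224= 0.00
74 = 74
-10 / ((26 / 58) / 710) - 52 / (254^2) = -3320961269 / 209677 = -15838.46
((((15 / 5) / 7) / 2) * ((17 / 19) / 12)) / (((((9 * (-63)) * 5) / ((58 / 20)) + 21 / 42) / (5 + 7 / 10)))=-1479 / 15867880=-0.00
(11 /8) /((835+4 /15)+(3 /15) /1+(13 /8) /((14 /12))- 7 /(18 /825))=1155 /433462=0.00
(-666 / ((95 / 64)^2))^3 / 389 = -20300303524593401856 / 285950745453125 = -70992.31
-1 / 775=-0.00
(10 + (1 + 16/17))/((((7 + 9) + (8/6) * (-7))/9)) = 5481/340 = 16.12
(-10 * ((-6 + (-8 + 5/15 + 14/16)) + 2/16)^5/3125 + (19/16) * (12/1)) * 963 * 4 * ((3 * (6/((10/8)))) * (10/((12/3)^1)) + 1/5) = 12444037687373/84375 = 147484891.11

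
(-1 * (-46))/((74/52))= 1196/37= 32.32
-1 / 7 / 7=-1 / 49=-0.02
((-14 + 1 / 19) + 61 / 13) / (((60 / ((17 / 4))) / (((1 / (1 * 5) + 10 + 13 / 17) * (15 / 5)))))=-266319 / 12350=-21.56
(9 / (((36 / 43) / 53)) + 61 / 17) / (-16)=-38987 / 1088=-35.83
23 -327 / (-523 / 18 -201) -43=-18.58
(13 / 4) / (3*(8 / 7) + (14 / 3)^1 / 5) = 1365 / 1832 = 0.75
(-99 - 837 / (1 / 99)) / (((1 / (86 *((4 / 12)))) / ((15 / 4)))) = -8918415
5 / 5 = 1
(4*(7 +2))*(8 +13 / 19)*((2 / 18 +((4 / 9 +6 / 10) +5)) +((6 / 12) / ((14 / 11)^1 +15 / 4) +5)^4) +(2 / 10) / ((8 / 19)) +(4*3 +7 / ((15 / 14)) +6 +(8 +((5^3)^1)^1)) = 1161234627095852659 / 5438810680680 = 213508.93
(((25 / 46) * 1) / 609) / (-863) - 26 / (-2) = 314289041 / 24176082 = 13.00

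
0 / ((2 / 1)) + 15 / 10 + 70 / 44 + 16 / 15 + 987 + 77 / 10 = 329623 / 330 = 998.86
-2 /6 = -1 /3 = -0.33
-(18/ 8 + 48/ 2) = -105/ 4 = -26.25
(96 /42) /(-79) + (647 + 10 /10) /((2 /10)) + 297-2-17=3517.97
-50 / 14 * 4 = -100 / 7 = -14.29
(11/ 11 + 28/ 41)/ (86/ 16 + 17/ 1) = 552/ 7339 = 0.08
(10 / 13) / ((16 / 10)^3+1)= 1250 / 8281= 0.15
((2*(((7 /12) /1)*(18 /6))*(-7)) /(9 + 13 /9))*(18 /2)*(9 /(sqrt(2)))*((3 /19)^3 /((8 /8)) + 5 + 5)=-1344.07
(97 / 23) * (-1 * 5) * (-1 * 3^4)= 39285 / 23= 1708.04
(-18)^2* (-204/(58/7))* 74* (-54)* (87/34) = 81566352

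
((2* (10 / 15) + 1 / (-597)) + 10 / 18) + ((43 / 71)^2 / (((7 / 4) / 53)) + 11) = 1516509755 / 63199017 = 24.00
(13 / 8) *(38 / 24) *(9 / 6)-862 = -54921 / 64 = -858.14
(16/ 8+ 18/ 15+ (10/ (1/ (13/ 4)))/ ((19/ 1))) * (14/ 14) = 933/ 190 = 4.91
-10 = -10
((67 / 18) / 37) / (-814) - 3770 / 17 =-2043808619 / 9216108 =-221.76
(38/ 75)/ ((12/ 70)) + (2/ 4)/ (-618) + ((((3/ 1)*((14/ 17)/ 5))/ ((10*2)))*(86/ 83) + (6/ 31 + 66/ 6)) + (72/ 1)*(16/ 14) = 2737864651043/ 28383534900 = 96.46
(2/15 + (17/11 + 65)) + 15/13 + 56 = 265621/2145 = 123.83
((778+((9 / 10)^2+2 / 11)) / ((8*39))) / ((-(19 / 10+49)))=-856891 / 17468880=-0.05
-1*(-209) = 209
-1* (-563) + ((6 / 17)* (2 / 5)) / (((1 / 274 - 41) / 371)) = 536335367 / 954805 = 561.72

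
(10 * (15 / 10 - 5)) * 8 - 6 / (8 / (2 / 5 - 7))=-275.05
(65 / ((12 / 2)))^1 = 65 / 6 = 10.83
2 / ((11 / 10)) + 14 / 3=6.48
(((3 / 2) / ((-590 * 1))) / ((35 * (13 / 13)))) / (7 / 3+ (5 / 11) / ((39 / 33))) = -117 / 4377800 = -0.00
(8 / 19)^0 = 1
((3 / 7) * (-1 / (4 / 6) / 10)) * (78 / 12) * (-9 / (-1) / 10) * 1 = -1053 / 2800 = -0.38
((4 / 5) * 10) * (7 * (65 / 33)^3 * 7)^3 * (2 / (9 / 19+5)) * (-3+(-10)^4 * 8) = 569799934296043629089843750 / 46411484401953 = 12277132301160.93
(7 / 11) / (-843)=-7 / 9273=-0.00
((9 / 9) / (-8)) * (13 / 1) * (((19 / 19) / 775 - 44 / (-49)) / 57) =-147979 / 5772200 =-0.03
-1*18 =-18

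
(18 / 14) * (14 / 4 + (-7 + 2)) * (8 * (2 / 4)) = -54 / 7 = -7.71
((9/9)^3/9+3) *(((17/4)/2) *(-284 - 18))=-1996.56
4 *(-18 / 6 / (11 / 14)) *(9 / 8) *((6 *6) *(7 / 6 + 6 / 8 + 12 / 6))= -26649 / 11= -2422.64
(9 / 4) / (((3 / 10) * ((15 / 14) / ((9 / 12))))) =21 / 4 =5.25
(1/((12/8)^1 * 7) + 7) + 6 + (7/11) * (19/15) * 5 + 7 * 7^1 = 15275/231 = 66.13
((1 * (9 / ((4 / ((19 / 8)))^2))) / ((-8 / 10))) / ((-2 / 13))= 211185 / 8192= 25.78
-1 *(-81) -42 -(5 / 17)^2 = 11246 / 289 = 38.91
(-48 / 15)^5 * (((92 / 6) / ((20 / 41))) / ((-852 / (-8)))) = -988807168 / 9984375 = -99.04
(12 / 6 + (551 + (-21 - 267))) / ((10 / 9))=477 / 2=238.50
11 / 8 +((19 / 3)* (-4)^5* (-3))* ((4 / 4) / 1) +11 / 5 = 778383 / 40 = 19459.58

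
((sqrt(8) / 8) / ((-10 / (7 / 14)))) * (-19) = 19 * sqrt(2) / 80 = 0.34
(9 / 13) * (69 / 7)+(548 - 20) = 534.82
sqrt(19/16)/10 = sqrt(19)/40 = 0.11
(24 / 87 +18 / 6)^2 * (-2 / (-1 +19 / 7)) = -63175 / 5046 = -12.52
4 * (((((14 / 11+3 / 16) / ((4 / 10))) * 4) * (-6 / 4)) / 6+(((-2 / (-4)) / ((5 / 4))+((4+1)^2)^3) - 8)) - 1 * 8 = 27476679 / 440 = 62447.00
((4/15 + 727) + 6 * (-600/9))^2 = 24098281/225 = 107103.47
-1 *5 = -5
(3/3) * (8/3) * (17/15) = 136/45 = 3.02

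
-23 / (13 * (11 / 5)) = -115 / 143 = -0.80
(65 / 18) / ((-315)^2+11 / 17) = 1105 / 30363048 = 0.00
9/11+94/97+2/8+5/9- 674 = -25790093/38412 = -671.41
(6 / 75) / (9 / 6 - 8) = -4 / 325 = -0.01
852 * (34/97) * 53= 1535304/97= 15827.88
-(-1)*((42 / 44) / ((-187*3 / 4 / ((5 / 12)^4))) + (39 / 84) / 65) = 5178619 / 746444160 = 0.01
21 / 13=1.62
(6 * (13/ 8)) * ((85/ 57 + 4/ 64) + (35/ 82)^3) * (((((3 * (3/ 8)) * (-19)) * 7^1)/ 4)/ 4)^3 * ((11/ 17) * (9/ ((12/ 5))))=-19855771172433701505/ 629028562141184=-31565.77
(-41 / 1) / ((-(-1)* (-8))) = 41 / 8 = 5.12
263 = 263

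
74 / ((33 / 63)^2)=32634 / 121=269.70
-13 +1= -12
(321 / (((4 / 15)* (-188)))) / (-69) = 1605 / 17296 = 0.09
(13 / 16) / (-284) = -13 / 4544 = -0.00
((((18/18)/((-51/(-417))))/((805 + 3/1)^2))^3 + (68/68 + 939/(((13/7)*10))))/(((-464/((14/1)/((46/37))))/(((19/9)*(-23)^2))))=-172867797554515950337869651023/123699379377588790162882560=-1397.48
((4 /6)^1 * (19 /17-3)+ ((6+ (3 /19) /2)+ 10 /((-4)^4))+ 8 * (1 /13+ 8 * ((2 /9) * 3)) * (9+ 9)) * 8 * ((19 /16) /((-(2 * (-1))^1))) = 1264037449 /339456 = 3723.72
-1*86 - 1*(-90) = 4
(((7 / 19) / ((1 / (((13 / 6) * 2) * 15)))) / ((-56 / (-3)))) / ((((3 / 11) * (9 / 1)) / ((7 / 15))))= 1001 / 4104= 0.24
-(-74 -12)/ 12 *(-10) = -215/ 3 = -71.67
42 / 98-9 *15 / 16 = -8.01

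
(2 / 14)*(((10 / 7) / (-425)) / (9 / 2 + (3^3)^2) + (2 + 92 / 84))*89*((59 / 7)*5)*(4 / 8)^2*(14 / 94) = 14186736971 / 229738068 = 61.75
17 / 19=0.89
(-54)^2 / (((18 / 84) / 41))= 557928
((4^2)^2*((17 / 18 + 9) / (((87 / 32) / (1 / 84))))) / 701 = 183296 / 11526543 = 0.02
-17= -17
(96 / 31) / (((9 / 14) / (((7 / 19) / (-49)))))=-64 / 1767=-0.04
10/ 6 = 5/ 3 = 1.67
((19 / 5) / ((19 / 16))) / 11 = 16 / 55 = 0.29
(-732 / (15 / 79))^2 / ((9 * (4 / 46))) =4272988024 / 225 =18991057.88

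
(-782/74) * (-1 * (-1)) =-391/37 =-10.57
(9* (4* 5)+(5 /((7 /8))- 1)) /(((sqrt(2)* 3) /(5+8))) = 565.99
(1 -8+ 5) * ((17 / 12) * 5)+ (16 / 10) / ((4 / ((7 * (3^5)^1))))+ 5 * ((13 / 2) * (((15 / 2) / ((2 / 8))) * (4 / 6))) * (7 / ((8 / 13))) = 483599 / 60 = 8059.98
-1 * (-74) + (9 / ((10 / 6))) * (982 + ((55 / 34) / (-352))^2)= 31823774371 / 5918720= 5376.80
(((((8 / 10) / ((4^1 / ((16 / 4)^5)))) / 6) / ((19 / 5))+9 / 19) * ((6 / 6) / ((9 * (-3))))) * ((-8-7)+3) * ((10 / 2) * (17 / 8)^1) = 45815 / 1026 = 44.65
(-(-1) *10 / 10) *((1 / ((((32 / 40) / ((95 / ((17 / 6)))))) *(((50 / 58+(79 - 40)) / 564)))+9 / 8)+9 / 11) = 257220423 / 432344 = 594.94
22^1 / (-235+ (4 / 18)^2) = -1782 / 19031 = -0.09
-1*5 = -5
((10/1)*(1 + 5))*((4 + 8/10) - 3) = 108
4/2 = 2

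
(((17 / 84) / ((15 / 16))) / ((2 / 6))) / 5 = 68 / 525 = 0.13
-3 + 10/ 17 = -2.41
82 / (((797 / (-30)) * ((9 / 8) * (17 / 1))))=-0.16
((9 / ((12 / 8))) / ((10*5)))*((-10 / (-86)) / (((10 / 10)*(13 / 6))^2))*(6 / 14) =324 / 254345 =0.00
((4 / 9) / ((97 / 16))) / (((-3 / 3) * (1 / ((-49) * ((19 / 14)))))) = 4256 / 873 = 4.88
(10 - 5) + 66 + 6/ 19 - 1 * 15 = 1070/ 19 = 56.32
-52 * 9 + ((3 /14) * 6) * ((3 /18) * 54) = -3195 /7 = -456.43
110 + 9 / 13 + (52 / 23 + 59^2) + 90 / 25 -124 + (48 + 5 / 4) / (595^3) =875096665154703 / 251931270500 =3473.55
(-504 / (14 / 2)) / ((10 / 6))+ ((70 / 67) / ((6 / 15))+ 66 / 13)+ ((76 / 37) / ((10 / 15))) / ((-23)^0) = -32.43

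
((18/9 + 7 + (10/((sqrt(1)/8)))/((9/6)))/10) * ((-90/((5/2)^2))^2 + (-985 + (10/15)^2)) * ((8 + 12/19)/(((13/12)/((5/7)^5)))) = -268144124600/37361961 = -7176.93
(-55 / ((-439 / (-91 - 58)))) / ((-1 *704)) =745 / 28096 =0.03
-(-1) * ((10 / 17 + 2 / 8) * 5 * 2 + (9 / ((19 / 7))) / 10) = 14073 / 1615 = 8.71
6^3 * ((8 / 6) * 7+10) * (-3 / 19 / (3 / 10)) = -2197.89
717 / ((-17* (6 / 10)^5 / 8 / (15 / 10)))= -2987500 / 459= -6508.71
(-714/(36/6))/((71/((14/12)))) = -833/426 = -1.96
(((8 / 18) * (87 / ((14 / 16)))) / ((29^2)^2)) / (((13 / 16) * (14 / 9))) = 768 / 15535793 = 0.00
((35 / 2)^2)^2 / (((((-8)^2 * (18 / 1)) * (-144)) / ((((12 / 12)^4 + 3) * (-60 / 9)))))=7503125 / 497664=15.08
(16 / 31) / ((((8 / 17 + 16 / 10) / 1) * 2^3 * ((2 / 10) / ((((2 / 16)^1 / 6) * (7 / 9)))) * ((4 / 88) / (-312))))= -38675 / 2232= -17.33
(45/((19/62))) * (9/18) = 1395/19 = 73.42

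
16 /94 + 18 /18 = 55 /47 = 1.17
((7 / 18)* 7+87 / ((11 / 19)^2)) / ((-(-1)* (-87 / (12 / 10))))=-114251 / 31581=-3.62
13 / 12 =1.08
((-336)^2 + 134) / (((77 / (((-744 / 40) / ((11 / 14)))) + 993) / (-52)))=-84094320 / 14161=-5938.45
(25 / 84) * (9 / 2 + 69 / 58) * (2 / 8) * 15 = 20625 / 3248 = 6.35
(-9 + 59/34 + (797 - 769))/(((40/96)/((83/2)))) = 35109/17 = 2065.24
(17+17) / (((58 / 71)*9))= 1207 / 261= 4.62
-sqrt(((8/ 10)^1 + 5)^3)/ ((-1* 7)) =29* sqrt(145)/ 175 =2.00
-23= -23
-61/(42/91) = -793/6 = -132.17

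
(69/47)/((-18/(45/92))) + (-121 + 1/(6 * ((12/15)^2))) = -544957/4512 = -120.78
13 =13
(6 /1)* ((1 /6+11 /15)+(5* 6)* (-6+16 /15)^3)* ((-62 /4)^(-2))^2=-25927856 /69264075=-0.37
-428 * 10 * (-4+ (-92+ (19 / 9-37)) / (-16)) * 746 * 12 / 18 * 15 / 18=-564740650 / 81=-6972106.79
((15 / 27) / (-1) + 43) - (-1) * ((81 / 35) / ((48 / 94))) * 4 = 38161 / 630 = 60.57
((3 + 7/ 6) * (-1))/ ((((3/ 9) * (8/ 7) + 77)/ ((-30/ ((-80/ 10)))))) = -21/ 104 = -0.20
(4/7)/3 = 4/21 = 0.19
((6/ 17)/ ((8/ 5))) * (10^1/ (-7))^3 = -3750/ 5831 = -0.64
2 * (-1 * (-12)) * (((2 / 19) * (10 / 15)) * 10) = 16.84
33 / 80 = 0.41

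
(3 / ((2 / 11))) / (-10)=-1.65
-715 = -715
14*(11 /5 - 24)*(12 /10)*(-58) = 531048 /25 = 21241.92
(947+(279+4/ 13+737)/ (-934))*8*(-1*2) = -91882096/ 6071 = -15134.59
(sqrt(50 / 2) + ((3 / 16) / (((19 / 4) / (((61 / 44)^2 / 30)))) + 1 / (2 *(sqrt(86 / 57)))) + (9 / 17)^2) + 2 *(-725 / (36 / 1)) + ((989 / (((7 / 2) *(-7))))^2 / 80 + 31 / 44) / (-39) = -4244778596942563 / 119452380727680 + sqrt(4902) / 172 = -35.13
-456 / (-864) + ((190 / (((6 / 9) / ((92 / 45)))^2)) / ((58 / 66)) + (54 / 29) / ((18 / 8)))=2034.66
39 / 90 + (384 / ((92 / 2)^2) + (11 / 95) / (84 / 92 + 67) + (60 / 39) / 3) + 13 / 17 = 1493546874 / 788551205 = 1.89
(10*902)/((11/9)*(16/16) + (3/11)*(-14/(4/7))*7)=-1785960/9019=-198.02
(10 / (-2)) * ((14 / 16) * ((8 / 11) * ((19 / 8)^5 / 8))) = -86663465 / 2883584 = -30.05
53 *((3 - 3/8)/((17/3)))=24.55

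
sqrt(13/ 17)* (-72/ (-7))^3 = 373248* sqrt(221)/ 5831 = 951.59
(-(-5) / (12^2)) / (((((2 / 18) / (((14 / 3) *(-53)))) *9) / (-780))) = 6698.61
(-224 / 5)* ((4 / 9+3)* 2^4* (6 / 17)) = -222208 / 255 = -871.40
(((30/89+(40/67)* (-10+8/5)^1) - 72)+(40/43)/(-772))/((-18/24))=15178445600/148460811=102.24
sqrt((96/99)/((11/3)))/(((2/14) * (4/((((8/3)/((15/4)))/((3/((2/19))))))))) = 448 * sqrt(2)/28215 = 0.02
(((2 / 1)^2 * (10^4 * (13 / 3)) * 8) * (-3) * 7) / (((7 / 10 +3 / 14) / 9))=-286650000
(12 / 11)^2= 144 / 121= 1.19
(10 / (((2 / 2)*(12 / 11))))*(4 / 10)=11 / 3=3.67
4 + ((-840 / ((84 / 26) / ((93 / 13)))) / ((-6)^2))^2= 2673.44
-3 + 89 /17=38 /17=2.24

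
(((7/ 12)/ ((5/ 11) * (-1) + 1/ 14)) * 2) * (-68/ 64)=3.24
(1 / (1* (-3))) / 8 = -1 / 24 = -0.04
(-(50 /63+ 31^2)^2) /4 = -3671511649 /15876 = -231261.76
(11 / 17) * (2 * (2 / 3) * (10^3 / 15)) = 8800 / 153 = 57.52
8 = 8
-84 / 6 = -14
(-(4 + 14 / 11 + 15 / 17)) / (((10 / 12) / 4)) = -27624 / 935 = -29.54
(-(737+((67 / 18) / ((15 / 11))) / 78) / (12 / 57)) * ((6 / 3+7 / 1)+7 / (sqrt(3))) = -294917183 / 9360- 2064420281 * sqrt(3) / 252720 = -45657.03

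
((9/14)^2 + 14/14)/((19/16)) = 1108/931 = 1.19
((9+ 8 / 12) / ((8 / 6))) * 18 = 261 / 2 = 130.50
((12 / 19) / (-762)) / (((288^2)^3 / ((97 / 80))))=-97 / 55077248977002823680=-0.00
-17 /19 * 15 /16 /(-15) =17 /304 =0.06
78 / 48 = 1.62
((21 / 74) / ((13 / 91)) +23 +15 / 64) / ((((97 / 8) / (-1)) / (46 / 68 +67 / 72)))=-117475141 / 35143488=-3.34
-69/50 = -1.38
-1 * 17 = -17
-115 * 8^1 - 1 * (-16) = -904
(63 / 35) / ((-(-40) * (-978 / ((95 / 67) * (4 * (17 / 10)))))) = -969 / 2184200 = -0.00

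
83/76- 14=-981/76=-12.91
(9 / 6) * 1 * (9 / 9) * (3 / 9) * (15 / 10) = 0.75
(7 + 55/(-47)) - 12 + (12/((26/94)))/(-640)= -609827/97760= -6.24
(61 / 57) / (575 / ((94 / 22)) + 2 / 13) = 37271 / 4692183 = 0.01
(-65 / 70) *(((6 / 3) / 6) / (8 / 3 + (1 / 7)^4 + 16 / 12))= -4459 / 57630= -0.08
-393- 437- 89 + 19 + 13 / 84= -75587 / 84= -899.85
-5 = -5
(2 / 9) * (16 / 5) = 32 / 45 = 0.71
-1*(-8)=8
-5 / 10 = -1 / 2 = -0.50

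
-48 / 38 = -24 / 19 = -1.26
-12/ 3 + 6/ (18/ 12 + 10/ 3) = -80/ 29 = -2.76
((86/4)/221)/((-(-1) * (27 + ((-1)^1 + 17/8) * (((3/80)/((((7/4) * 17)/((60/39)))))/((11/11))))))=1204/334179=0.00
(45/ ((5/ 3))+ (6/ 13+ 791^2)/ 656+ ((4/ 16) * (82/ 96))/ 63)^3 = 252830739774601307647107401257/ 267982825328621125632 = 943458743.91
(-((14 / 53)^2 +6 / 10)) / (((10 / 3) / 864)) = -12191472 / 70225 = -173.61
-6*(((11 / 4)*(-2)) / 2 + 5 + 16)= -219 / 2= -109.50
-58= -58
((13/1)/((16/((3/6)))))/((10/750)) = 975/32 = 30.47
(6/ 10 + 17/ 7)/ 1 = 106/ 35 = 3.03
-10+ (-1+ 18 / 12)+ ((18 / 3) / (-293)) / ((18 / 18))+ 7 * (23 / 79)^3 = -2700755547 / 288920854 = -9.35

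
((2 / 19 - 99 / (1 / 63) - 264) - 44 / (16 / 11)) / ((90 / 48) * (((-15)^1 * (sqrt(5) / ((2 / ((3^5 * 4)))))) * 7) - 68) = -135011824 / 13915449028679 + 189972060075 * sqrt(5) / 13915449028679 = 0.03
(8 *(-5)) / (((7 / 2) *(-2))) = 40 / 7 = 5.71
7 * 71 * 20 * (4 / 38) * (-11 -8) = -19880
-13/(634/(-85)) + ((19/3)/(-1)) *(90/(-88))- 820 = -11322705/13948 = -811.78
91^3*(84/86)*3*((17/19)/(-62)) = -807074541/25327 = -31866.17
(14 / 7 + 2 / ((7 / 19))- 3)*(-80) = -2480 / 7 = -354.29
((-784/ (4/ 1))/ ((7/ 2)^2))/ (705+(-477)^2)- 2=-228242/ 114117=-2.00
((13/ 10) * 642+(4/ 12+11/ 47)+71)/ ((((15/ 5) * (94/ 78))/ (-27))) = -74745216/ 11045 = -6767.34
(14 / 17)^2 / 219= 196 / 63291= 0.00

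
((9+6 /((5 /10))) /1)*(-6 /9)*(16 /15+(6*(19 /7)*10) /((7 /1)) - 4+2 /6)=-10126 /35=-289.31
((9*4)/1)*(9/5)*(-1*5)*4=-1296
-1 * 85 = -85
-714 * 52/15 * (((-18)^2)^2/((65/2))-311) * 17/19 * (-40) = 24565628864/95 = 258585566.99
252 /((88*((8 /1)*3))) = 21 /176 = 0.12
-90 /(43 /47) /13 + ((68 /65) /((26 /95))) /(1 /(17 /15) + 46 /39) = -4365732 /764153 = -5.71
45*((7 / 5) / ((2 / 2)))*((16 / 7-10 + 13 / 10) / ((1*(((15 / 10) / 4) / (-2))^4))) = -14712832 / 45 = -326951.82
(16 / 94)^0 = 1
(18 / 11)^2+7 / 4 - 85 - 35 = -55937 / 484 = -115.57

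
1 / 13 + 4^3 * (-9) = -7487 / 13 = -575.92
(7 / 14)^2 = 1 / 4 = 0.25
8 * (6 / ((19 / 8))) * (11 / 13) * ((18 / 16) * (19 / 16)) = 22.85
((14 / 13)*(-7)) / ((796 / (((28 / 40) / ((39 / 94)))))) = -16121 / 1008930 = -0.02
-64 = -64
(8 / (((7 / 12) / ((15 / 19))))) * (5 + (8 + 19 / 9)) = 21760 / 133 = 163.61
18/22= 9/11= 0.82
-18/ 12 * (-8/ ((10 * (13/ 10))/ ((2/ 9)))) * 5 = 40/ 39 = 1.03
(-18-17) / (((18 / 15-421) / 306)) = 25.51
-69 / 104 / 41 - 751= -3202333 / 4264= -751.02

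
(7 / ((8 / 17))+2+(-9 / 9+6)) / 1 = 175 / 8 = 21.88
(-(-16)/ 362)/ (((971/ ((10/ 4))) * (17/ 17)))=20/ 175751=0.00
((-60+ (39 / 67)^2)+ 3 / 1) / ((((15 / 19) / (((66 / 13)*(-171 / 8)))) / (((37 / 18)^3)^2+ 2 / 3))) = 10893198032090605 / 18378253296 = 592722.16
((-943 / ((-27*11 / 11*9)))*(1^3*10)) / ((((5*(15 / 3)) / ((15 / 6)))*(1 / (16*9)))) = 15088 / 27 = 558.81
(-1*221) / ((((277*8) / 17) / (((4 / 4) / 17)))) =-221 / 2216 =-0.10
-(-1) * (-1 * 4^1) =-4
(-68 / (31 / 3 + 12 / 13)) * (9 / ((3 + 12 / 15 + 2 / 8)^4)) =-141440000 / 699907797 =-0.20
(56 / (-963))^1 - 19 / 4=-18521 / 3852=-4.81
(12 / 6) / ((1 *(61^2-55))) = 0.00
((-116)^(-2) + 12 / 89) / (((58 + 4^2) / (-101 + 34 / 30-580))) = -823799539 / 664659120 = -1.24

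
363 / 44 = 33 / 4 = 8.25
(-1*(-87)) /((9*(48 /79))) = 2291 /144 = 15.91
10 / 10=1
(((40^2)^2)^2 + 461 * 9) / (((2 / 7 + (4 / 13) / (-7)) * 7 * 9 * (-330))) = -7745163641267 / 5940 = -1303899602.91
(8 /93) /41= 8 /3813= 0.00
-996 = -996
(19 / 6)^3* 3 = 6859 / 72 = 95.26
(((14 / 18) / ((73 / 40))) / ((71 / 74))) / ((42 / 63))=10360 / 15549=0.67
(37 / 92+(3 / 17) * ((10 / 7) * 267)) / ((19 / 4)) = 39017 / 2737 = 14.26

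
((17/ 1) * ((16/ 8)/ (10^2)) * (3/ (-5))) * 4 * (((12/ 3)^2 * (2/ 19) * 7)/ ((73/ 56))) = -1279488/ 173375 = -7.38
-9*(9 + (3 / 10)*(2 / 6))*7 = -5733 / 10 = -573.30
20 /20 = 1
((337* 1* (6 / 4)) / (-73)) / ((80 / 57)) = -57627 / 11680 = -4.93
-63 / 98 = -9 / 14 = -0.64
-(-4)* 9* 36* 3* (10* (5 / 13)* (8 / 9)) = 172800 / 13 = 13292.31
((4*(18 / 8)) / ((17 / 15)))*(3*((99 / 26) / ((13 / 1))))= 40095 / 5746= 6.98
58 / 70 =29 / 35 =0.83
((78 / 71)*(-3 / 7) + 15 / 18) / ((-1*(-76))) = 1081 / 226632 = 0.00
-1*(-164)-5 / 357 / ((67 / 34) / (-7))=32974 / 201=164.05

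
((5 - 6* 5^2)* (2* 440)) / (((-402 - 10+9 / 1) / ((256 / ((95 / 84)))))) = 548782080 / 7657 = 71670.64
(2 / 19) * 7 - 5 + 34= 565 / 19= 29.74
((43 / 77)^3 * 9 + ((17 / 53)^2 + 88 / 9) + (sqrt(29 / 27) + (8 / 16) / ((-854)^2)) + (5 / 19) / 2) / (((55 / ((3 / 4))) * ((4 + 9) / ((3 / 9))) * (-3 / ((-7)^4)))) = -529129843361569429 / 163291226065212960-2401 * sqrt(87) / 77220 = -3.53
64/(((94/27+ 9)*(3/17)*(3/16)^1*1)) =52224/337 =154.97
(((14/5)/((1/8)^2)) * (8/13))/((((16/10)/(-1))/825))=-56861.54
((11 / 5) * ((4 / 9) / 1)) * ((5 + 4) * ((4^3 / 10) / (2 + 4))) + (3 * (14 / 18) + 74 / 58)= 9422 / 725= 13.00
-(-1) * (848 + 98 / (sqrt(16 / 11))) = 929.26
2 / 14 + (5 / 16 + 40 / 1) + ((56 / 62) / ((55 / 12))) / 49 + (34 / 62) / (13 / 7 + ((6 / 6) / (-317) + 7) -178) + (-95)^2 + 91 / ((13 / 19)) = 26371595356613 / 2866958864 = 9198.46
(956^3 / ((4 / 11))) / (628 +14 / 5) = 6006844360 / 1577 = 3809032.57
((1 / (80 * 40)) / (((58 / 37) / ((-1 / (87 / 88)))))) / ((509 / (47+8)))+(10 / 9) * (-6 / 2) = -3.33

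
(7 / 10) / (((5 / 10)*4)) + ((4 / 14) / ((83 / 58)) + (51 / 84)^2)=298771 / 325360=0.92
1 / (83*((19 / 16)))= 0.01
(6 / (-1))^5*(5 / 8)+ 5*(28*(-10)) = -6260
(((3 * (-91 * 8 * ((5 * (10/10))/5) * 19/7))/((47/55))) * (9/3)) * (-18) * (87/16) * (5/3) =159555825/47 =3394804.79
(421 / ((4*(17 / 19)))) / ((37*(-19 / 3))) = -1263 / 2516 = -0.50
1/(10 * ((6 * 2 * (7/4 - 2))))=-1/30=-0.03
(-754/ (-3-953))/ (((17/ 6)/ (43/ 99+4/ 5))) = 230347/ 670395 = 0.34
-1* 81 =-81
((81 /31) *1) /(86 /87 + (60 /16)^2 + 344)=0.01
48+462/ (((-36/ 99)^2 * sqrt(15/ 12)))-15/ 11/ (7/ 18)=3169.51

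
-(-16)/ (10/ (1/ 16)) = 1/ 10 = 0.10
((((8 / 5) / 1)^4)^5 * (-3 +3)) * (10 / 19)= 0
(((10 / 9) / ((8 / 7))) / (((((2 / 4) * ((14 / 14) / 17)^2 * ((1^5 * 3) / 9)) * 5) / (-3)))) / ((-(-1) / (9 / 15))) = -6069 / 10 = -606.90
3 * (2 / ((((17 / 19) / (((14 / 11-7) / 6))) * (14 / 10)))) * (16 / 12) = -1140 / 187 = -6.10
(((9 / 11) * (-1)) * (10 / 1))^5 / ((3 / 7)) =-85551.16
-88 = -88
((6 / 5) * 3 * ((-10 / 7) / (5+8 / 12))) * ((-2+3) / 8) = -27 / 238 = -0.11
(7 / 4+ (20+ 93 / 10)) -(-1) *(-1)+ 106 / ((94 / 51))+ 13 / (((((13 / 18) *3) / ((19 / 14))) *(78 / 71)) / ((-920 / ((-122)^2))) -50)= 998849795051 / 11429171420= 87.39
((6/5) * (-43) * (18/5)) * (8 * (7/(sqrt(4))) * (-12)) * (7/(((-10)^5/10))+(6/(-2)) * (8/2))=-11703562668/15625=-749028.01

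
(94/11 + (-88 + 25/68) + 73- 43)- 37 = -64393/748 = -86.09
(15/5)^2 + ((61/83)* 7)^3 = 83000566/571787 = 145.16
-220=-220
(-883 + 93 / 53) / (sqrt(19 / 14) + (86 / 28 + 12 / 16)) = -139931176 / 550405 + 2615536*sqrt(266) / 550405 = -176.73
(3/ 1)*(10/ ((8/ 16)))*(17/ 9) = 113.33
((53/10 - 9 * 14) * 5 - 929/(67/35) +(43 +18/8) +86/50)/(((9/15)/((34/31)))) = -118664267/62310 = -1904.42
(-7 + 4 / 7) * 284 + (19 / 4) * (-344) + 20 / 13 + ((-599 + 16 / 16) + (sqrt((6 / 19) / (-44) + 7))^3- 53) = -373935 / 91 + 2923 * sqrt(1221814) / 174724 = -4090.68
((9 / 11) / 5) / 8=9 / 440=0.02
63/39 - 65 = -824/13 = -63.38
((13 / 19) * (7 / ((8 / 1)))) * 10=455 / 76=5.99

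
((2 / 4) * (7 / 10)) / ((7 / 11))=11 / 20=0.55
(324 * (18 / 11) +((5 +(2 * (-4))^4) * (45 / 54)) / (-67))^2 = 498863927809 / 2172676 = 229608.06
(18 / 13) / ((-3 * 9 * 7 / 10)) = -20 / 273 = -0.07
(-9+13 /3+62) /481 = 172 /1443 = 0.12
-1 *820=-820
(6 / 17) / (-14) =-3 / 119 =-0.03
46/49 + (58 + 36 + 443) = 537.94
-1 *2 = -2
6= 6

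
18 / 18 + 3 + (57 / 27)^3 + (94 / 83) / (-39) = 10524383 / 786591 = 13.38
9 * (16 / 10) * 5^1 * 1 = 72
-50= -50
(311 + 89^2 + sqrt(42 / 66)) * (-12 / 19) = -5199.66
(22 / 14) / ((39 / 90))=330 / 91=3.63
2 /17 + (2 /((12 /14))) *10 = 1196 /51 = 23.45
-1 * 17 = -17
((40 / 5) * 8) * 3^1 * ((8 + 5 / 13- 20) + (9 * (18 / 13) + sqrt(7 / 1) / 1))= 670.45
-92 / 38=-46 / 19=-2.42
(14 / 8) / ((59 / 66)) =1.96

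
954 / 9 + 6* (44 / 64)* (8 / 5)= 112.60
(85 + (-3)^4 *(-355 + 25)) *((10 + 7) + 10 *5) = -1785215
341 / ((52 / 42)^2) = 150381 / 676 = 222.46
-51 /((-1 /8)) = 408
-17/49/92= -17/4508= -0.00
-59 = -59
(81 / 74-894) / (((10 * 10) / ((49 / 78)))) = -43169 / 7696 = -5.61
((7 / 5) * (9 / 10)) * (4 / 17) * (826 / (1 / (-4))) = -416304 / 425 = -979.54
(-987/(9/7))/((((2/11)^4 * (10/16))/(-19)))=640646237/30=21354874.57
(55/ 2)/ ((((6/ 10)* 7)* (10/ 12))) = 55/ 7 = 7.86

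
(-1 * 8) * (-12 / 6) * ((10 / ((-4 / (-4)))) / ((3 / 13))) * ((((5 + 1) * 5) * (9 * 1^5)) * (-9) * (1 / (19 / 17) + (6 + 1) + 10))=-572832000 / 19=-30149052.63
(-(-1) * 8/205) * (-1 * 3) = -24/205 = -0.12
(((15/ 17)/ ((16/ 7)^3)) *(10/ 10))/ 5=0.01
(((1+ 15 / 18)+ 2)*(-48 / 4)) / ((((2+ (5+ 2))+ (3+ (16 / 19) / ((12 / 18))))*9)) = -437 / 1134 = -0.39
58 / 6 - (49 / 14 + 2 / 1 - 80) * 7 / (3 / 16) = 2791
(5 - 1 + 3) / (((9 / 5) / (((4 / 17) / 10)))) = 14 / 153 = 0.09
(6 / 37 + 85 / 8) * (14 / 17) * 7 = 156457 / 2516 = 62.18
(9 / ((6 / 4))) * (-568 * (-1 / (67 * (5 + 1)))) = 568 / 67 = 8.48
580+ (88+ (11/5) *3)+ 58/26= 43994/65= 676.83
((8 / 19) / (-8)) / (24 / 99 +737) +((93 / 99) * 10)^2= 44422285163 / 503391339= 88.25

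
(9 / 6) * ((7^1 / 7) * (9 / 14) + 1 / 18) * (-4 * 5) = -440 / 21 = -20.95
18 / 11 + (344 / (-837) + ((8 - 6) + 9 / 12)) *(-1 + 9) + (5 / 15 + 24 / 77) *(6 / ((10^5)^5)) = 6557180000000000000000000124713 / 322245000000000000000000000000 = 20.35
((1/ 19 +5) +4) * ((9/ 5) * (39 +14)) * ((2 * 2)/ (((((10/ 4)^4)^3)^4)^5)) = 579836802330711055745328240603808026850200355341053127200516236715406787608576/ 53768094530533604682085395789646263697802528988951133000646775908992039079145017868765967996018188715507842608325212113581803726435059953558948109275661408901214599609375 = 0.00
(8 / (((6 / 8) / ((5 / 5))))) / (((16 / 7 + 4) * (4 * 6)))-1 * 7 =-686 / 99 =-6.93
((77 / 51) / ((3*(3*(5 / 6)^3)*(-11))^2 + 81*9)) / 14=1056 / 39278993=0.00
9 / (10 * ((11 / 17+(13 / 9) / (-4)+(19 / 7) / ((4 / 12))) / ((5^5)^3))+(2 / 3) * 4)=117663574218750 / 34863281286109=3.37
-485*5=-2425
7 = 7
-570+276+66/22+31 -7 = -267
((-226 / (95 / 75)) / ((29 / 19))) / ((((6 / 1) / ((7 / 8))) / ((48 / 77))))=-3390 / 319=-10.63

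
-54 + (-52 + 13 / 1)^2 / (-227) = -13779 / 227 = -60.70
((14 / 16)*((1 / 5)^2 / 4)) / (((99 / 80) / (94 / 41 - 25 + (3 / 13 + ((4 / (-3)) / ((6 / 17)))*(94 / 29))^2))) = 200952864721 / 233645152455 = 0.86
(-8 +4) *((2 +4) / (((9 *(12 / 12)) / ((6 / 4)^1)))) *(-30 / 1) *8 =960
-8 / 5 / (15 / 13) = -104 / 75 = -1.39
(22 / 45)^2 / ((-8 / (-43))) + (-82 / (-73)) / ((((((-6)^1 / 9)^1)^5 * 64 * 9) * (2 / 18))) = 174292253 / 151372800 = 1.15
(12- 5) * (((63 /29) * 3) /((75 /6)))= 2646 /725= 3.65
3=3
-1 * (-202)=202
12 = 12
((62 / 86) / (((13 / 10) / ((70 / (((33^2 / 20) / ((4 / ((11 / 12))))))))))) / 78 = 3472000 / 87051393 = 0.04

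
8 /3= 2.67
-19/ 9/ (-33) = 19/ 297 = 0.06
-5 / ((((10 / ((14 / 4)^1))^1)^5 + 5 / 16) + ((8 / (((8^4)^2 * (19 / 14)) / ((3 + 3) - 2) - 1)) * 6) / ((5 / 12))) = -267875888786800 / 10217288863302359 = -0.03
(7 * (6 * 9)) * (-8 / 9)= -336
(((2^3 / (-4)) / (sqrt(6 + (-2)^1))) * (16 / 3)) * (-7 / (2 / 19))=1064 / 3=354.67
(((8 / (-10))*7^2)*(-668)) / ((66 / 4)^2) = 523712 / 5445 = 96.18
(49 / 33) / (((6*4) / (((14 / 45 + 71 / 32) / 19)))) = 178507 / 21669120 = 0.01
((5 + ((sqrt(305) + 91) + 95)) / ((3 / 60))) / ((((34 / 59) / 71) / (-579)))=-297420972.00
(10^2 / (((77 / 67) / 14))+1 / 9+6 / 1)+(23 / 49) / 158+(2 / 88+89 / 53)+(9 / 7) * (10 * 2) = 101694788533 / 81244548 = 1251.71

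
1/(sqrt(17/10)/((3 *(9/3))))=9 *sqrt(170)/17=6.90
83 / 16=5.19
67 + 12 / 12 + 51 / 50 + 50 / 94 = 163447 / 2350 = 69.55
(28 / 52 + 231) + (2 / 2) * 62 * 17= 16712 / 13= 1285.54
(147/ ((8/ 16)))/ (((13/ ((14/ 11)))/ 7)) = 28812/ 143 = 201.48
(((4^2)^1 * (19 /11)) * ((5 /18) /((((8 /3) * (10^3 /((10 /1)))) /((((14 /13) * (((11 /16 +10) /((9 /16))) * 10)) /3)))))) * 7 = 17689 /1287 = 13.74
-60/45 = -4/3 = -1.33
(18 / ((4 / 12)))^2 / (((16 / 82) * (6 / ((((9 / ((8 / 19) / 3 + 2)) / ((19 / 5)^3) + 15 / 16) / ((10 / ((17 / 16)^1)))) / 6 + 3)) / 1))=678016711647 / 90198016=7516.98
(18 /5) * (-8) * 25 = -720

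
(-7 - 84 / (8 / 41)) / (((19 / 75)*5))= -13125 / 38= -345.39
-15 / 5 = -3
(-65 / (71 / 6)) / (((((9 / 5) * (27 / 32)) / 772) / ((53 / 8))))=-106381600 / 5751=-18497.93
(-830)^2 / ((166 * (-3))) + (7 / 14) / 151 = -1253297 / 906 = -1383.33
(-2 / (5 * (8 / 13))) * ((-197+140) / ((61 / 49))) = 36309 / 1220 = 29.76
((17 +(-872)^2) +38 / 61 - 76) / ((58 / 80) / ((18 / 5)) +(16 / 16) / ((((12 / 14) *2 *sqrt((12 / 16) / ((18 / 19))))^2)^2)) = 803670266064 / 408151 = 1969051.32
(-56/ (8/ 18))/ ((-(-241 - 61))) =-0.42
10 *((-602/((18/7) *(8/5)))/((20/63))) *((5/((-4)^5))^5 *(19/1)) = 4378609375/18014398509481984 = 0.00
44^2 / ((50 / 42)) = 40656 / 25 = 1626.24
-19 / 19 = -1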